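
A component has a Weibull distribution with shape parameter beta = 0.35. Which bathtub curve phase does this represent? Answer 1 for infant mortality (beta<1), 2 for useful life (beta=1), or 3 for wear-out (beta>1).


beta = 0.35
Compare beta to 1:
beta < 1 => infant mortality (phase 1)
beta = 1 => useful life (phase 2)
beta > 1 => wear-out (phase 3)
Since beta = 0.35, this is infant mortality (decreasing failure rate)
Phase = 1

1


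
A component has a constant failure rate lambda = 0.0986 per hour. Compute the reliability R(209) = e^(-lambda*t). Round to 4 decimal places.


lambda = 0.0986
t = 209
lambda * t = 20.6074
R(t) = e^(-20.6074)
R(t) = 0.0

0.0


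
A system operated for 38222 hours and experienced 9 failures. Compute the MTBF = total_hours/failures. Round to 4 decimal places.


total_hours = 38222
failures = 9
MTBF = 38222 / 9
MTBF = 4246.8889

4246.8889


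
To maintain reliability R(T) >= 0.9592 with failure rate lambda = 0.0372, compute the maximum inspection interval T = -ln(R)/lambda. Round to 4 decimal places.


R_target = 0.9592
lambda = 0.0372
-ln(0.9592) = 0.0417
T = 0.0417 / 0.0372
T = 1.1198

1.1198


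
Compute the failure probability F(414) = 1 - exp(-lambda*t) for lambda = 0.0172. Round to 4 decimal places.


lambda = 0.0172, t = 414
lambda * t = 7.1208
exp(-7.1208) = 0.0008
F(t) = 1 - 0.0008
F(t) = 0.9992

0.9992


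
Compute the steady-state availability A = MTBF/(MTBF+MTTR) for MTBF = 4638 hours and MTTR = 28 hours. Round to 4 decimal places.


MTBF = 4638
MTTR = 28
MTBF + MTTR = 4666
A = 4638 / 4666
A = 0.994

0.994


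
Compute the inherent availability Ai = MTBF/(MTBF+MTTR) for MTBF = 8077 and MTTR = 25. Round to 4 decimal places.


MTBF = 8077
MTTR = 25
MTBF + MTTR = 8102
Ai = 8077 / 8102
Ai = 0.9969

0.9969


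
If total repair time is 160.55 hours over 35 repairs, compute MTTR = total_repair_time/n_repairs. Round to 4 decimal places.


total_repair_time = 160.55
n_repairs = 35
MTTR = 160.55 / 35
MTTR = 4.5871

4.5871


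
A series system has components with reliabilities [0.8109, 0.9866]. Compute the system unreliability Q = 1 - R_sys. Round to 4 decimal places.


Components: [0.8109, 0.9866]
After component 1: product = 0.8109
After component 2: product = 0.8
R_sys = 0.8
Q = 1 - 0.8 = 0.2

0.2


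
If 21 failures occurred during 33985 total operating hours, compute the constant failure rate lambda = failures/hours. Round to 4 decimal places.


failures = 21
total_hours = 33985
lambda = 21 / 33985
lambda = 0.0006

0.0006


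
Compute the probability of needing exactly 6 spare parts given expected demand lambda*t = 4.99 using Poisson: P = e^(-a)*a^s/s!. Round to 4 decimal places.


a = 4.99, s = 6
e^(-a) = e^(-4.99) = 0.0068
a^s = 4.99^6 = 15438.435
s! = 720
P = 0.0068 * 15438.435 / 720
P = 0.1459

0.1459


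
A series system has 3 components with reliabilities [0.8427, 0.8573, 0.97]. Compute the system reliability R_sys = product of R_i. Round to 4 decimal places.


Components: [0.8427, 0.8573, 0.97]
After component 1 (R=0.8427): product = 0.8427
After component 2 (R=0.8573): product = 0.7224
After component 3 (R=0.97): product = 0.7008
R_sys = 0.7008

0.7008


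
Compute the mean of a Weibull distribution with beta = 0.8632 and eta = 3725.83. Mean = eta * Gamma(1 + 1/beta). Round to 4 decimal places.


beta = 0.8632, eta = 3725.83
1/beta = 1.1585
1 + 1/beta = 2.1585
Gamma(2.1585) = 1.0777
Mean = 3725.83 * 1.0777
Mean = 4015.3953

4015.3953


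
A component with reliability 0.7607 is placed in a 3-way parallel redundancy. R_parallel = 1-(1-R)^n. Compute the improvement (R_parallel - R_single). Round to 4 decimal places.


R_single = 0.7607, n = 3
1 - R_single = 0.2393
(1 - R_single)^n = 0.2393^3 = 0.0137
R_parallel = 1 - 0.0137 = 0.9863
Improvement = 0.9863 - 0.7607
Improvement = 0.2256

0.2256


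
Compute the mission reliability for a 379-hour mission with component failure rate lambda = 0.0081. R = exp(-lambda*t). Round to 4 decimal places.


lambda = 0.0081
mission_time = 379
lambda * t = 0.0081 * 379 = 3.0699
R = exp(-3.0699)
R = 0.0464

0.0464


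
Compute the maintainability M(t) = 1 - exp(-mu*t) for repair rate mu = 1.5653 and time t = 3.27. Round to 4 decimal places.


mu = 1.5653, t = 3.27
mu * t = 1.5653 * 3.27 = 5.1185
exp(-5.1185) = 0.006
M(t) = 1 - 0.006
M(t) = 0.994

0.994


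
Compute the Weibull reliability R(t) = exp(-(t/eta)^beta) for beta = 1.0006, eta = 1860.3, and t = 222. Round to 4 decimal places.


beta = 1.0006, eta = 1860.3, t = 222
t/eta = 222 / 1860.3 = 0.1193
(t/eta)^beta = 0.1193^1.0006 = 0.1192
R(t) = exp(-0.1192)
R(t) = 0.8876

0.8876


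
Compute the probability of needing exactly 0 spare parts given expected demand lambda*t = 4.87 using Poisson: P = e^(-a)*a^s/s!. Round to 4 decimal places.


a = 4.87, s = 0
e^(-a) = e^(-4.87) = 0.0077
a^s = 4.87^0 = 1.0
s! = 1
P = 0.0077 * 1.0 / 1
P = 0.0077

0.0077


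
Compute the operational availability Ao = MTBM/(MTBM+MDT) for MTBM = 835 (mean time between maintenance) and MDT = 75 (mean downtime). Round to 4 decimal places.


MTBM = 835
MDT = 75
MTBM + MDT = 910
Ao = 835 / 910
Ao = 0.9176

0.9176


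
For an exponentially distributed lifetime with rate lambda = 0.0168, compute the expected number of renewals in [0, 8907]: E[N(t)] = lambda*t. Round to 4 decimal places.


lambda = 0.0168
t = 8907
E[N(t)] = lambda * t
E[N(t)] = 0.0168 * 8907
E[N(t)] = 149.6376

149.6376


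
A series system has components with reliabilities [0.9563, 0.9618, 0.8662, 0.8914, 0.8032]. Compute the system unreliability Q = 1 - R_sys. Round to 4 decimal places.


Components: [0.9563, 0.9618, 0.8662, 0.8914, 0.8032]
After component 1: product = 0.9563
After component 2: product = 0.9198
After component 3: product = 0.7967
After component 4: product = 0.7102
After component 5: product = 0.5704
R_sys = 0.5704
Q = 1 - 0.5704 = 0.4296

0.4296


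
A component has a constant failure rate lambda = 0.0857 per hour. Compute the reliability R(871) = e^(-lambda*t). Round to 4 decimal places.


lambda = 0.0857
t = 871
lambda * t = 74.6447
R(t) = e^(-74.6447)
R(t) = 0.0

0.0


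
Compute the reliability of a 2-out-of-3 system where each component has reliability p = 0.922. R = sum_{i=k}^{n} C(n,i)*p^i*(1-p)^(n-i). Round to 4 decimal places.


k = 2, n = 3, p = 0.922
i=2: C(3,2)=3 * 0.922^2 * 0.078^1 = 0.1989
i=3: C(3,3)=1 * 0.922^3 * 0.078^0 = 0.7838
R = sum of terms = 0.9827

0.9827


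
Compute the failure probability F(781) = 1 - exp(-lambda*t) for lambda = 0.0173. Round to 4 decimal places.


lambda = 0.0173, t = 781
lambda * t = 13.5113
exp(-13.5113) = 0.0
F(t) = 1 - 0.0
F(t) = 1.0

1.0


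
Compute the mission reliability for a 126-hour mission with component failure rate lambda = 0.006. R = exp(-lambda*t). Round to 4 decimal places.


lambda = 0.006
mission_time = 126
lambda * t = 0.006 * 126 = 0.756
R = exp(-0.756)
R = 0.4695

0.4695


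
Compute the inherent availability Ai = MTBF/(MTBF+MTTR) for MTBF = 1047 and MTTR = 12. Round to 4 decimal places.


MTBF = 1047
MTTR = 12
MTBF + MTTR = 1059
Ai = 1047 / 1059
Ai = 0.9887

0.9887


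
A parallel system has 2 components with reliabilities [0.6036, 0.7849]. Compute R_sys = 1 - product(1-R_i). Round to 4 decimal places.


Components: [0.6036, 0.7849]
(1 - 0.6036) = 0.3964, running product = 0.3964
(1 - 0.7849) = 0.2151, running product = 0.0853
Product of (1-R_i) = 0.0853
R_sys = 1 - 0.0853 = 0.9147

0.9147


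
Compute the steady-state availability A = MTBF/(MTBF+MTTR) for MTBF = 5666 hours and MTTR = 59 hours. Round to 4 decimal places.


MTBF = 5666
MTTR = 59
MTBF + MTTR = 5725
A = 5666 / 5725
A = 0.9897

0.9897


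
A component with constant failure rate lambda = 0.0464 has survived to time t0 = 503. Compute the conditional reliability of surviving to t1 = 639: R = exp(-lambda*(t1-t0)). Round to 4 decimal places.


lambda = 0.0464
t0 = 503, t1 = 639
t1 - t0 = 136
lambda * (t1-t0) = 0.0464 * 136 = 6.3104
R = exp(-6.3104)
R = 0.0018

0.0018


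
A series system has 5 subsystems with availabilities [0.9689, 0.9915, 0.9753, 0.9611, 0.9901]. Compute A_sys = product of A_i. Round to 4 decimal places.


Subsystems: [0.9689, 0.9915, 0.9753, 0.9611, 0.9901]
After subsystem 1 (A=0.9689): product = 0.9689
After subsystem 2 (A=0.9915): product = 0.9607
After subsystem 3 (A=0.9753): product = 0.9369
After subsystem 4 (A=0.9611): product = 0.9005
After subsystem 5 (A=0.9901): product = 0.8916
A_sys = 0.8916

0.8916


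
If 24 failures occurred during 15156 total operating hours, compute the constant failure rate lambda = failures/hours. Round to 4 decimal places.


failures = 24
total_hours = 15156
lambda = 24 / 15156
lambda = 0.0016

0.0016


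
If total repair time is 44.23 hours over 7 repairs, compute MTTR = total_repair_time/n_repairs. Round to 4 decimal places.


total_repair_time = 44.23
n_repairs = 7
MTTR = 44.23 / 7
MTTR = 6.3186

6.3186


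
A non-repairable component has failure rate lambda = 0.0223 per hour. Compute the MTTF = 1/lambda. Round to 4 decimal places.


lambda = 0.0223
MTTF = 1 / 0.0223
MTTF = 44.843

44.843


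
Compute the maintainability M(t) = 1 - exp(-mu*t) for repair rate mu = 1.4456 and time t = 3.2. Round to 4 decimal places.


mu = 1.4456, t = 3.2
mu * t = 1.4456 * 3.2 = 4.6259
exp(-4.6259) = 0.0098
M(t) = 1 - 0.0098
M(t) = 0.9902

0.9902


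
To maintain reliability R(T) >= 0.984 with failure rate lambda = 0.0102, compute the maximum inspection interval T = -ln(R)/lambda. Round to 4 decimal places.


R_target = 0.984
lambda = 0.0102
-ln(0.984) = 0.0161
T = 0.0161 / 0.0102
T = 1.5813

1.5813


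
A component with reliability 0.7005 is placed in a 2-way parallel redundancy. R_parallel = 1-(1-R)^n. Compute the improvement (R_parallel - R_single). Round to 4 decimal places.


R_single = 0.7005, n = 2
1 - R_single = 0.2995
(1 - R_single)^n = 0.2995^2 = 0.0897
R_parallel = 1 - 0.0897 = 0.9103
Improvement = 0.9103 - 0.7005
Improvement = 0.2098

0.2098


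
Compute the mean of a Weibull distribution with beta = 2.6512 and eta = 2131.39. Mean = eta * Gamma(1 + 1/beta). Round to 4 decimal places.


beta = 2.6512, eta = 2131.39
1/beta = 0.3772
1 + 1/beta = 1.3772
Gamma(1.3772) = 0.8887
Mean = 2131.39 * 0.8887
Mean = 1894.2643

1894.2643


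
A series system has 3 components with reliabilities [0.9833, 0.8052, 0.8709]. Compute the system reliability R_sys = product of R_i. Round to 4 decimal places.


Components: [0.9833, 0.8052, 0.8709]
After component 1 (R=0.9833): product = 0.9833
After component 2 (R=0.8052): product = 0.7918
After component 3 (R=0.8709): product = 0.6895
R_sys = 0.6895

0.6895


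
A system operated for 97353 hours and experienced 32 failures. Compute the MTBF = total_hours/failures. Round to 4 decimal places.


total_hours = 97353
failures = 32
MTBF = 97353 / 32
MTBF = 3042.2812

3042.2812


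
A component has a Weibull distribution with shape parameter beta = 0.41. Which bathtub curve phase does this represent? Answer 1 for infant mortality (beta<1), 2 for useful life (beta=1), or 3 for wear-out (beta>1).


beta = 0.41
Compare beta to 1:
beta < 1 => infant mortality (phase 1)
beta = 1 => useful life (phase 2)
beta > 1 => wear-out (phase 3)
Since beta = 0.41, this is infant mortality (decreasing failure rate)
Phase = 1

1


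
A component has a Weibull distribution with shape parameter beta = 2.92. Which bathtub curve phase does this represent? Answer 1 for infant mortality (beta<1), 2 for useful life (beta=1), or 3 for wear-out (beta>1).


beta = 2.92
Compare beta to 1:
beta < 1 => infant mortality (phase 1)
beta = 1 => useful life (phase 2)
beta > 1 => wear-out (phase 3)
Since beta = 2.92, this is wear-out (increasing failure rate)
Phase = 3

3


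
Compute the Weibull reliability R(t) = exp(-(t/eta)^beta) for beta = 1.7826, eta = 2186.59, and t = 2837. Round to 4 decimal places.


beta = 1.7826, eta = 2186.59, t = 2837
t/eta = 2837 / 2186.59 = 1.2975
(t/eta)^beta = 1.2975^1.7826 = 1.5907
R(t) = exp(-1.5907)
R(t) = 0.2038

0.2038


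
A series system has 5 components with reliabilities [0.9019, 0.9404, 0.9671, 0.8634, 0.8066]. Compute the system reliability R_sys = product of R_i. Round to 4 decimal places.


Components: [0.9019, 0.9404, 0.9671, 0.8634, 0.8066]
After component 1 (R=0.9019): product = 0.9019
After component 2 (R=0.9404): product = 0.8481
After component 3 (R=0.9671): product = 0.8202
After component 4 (R=0.8634): product = 0.7082
After component 5 (R=0.8066): product = 0.5712
R_sys = 0.5712

0.5712


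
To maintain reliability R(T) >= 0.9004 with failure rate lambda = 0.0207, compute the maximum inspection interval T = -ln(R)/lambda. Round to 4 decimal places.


R_target = 0.9004
lambda = 0.0207
-ln(0.9004) = 0.1049
T = 0.1049 / 0.0207
T = 5.0684

5.0684


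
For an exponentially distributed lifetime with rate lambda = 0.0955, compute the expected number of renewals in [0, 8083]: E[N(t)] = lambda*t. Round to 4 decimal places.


lambda = 0.0955
t = 8083
E[N(t)] = lambda * t
E[N(t)] = 0.0955 * 8083
E[N(t)] = 771.9265

771.9265


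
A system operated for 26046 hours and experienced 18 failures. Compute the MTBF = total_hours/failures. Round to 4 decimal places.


total_hours = 26046
failures = 18
MTBF = 26046 / 18
MTBF = 1447.0

1447.0


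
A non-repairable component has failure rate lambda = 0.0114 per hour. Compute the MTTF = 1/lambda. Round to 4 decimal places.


lambda = 0.0114
MTTF = 1 / 0.0114
MTTF = 87.7193

87.7193


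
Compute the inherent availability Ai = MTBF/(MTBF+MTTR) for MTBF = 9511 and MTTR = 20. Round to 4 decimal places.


MTBF = 9511
MTTR = 20
MTBF + MTTR = 9531
Ai = 9511 / 9531
Ai = 0.9979

0.9979


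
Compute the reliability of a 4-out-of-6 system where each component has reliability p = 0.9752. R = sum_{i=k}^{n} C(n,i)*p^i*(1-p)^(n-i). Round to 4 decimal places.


k = 4, n = 6, p = 0.9752
i=4: C(6,4)=15 * 0.9752^4 * 0.0248^2 = 0.0083
i=5: C(6,5)=6 * 0.9752^5 * 0.0248^1 = 0.1312
i=6: C(6,6)=1 * 0.9752^6 * 0.0248^0 = 0.8601
R = sum of terms = 0.9997

0.9997


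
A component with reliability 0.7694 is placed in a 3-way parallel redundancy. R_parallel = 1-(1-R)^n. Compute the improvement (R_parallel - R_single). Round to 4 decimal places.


R_single = 0.7694, n = 3
1 - R_single = 0.2306
(1 - R_single)^n = 0.2306^3 = 0.0123
R_parallel = 1 - 0.0123 = 0.9877
Improvement = 0.9877 - 0.7694
Improvement = 0.2183

0.2183


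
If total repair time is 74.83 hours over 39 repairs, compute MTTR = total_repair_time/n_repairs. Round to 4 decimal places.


total_repair_time = 74.83
n_repairs = 39
MTTR = 74.83 / 39
MTTR = 1.9187

1.9187


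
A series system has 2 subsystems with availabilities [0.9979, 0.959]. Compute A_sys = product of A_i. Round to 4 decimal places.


Subsystems: [0.9979, 0.959]
After subsystem 1 (A=0.9979): product = 0.9979
After subsystem 2 (A=0.959): product = 0.957
A_sys = 0.957

0.957


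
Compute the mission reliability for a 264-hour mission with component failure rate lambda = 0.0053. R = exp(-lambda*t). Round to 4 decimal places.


lambda = 0.0053
mission_time = 264
lambda * t = 0.0053 * 264 = 1.3992
R = exp(-1.3992)
R = 0.2468

0.2468


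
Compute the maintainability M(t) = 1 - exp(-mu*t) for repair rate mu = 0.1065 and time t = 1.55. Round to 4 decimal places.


mu = 0.1065, t = 1.55
mu * t = 0.1065 * 1.55 = 0.1651
exp(-0.1651) = 0.8478
M(t) = 1 - 0.8478
M(t) = 0.1522

0.1522


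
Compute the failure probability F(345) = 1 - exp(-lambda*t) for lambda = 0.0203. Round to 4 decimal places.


lambda = 0.0203, t = 345
lambda * t = 7.0035
exp(-7.0035) = 0.0009
F(t) = 1 - 0.0009
F(t) = 0.9991

0.9991


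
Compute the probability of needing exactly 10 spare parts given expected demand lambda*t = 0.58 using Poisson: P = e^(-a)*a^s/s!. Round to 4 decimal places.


a = 0.58, s = 10
e^(-a) = e^(-0.58) = 0.5599
a^s = 0.58^10 = 0.0043
s! = 3628800
P = 0.5599 * 0.0043 / 3628800
P = 0.0

0.0


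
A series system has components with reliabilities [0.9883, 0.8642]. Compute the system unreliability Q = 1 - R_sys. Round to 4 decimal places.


Components: [0.9883, 0.8642]
After component 1: product = 0.9883
After component 2: product = 0.8541
R_sys = 0.8541
Q = 1 - 0.8541 = 0.1459

0.1459


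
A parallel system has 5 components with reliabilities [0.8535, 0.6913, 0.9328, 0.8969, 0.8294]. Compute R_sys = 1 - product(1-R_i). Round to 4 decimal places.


Components: [0.8535, 0.6913, 0.9328, 0.8969, 0.8294]
(1 - 0.8535) = 0.1465, running product = 0.1465
(1 - 0.6913) = 0.3087, running product = 0.0452
(1 - 0.9328) = 0.0672, running product = 0.003
(1 - 0.8969) = 0.1031, running product = 0.0003
(1 - 0.8294) = 0.1706, running product = 0.0001
Product of (1-R_i) = 0.0001
R_sys = 1 - 0.0001 = 0.9999

0.9999


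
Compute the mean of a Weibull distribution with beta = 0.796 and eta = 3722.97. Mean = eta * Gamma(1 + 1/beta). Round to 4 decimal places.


beta = 0.796, eta = 3722.97
1/beta = 1.2563
1 + 1/beta = 2.2563
Gamma(2.2563) = 1.1371
Mean = 3722.97 * 1.1371
Mean = 4233.3804

4233.3804


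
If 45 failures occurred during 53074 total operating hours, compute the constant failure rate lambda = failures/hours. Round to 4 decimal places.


failures = 45
total_hours = 53074
lambda = 45 / 53074
lambda = 0.0008

0.0008


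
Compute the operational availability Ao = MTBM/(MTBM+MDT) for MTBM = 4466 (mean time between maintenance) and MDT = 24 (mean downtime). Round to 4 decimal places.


MTBM = 4466
MDT = 24
MTBM + MDT = 4490
Ao = 4466 / 4490
Ao = 0.9947

0.9947


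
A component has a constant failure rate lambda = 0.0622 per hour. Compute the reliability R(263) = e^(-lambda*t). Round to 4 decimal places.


lambda = 0.0622
t = 263
lambda * t = 16.3586
R(t) = e^(-16.3586)
R(t) = 0.0

0.0


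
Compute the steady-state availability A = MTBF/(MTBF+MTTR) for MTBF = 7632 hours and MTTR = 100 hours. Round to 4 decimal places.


MTBF = 7632
MTTR = 100
MTBF + MTTR = 7732
A = 7632 / 7732
A = 0.9871

0.9871


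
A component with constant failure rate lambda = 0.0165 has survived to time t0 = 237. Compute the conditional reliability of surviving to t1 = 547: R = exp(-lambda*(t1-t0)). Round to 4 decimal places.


lambda = 0.0165
t0 = 237, t1 = 547
t1 - t0 = 310
lambda * (t1-t0) = 0.0165 * 310 = 5.115
R = exp(-5.115)
R = 0.006

0.006


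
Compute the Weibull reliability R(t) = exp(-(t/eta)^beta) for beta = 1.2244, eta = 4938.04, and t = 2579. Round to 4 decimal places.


beta = 1.2244, eta = 4938.04, t = 2579
t/eta = 2579 / 4938.04 = 0.5223
(t/eta)^beta = 0.5223^1.2244 = 0.4514
R(t) = exp(-0.4514)
R(t) = 0.6367

0.6367


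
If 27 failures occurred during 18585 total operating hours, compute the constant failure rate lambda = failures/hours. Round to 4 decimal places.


failures = 27
total_hours = 18585
lambda = 27 / 18585
lambda = 0.0015

0.0015


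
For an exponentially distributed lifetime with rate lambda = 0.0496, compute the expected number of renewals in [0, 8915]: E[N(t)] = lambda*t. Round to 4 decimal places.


lambda = 0.0496
t = 8915
E[N(t)] = lambda * t
E[N(t)] = 0.0496 * 8915
E[N(t)] = 442.184

442.184


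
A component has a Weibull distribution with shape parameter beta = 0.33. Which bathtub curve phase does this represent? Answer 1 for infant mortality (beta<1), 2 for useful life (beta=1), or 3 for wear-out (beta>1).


beta = 0.33
Compare beta to 1:
beta < 1 => infant mortality (phase 1)
beta = 1 => useful life (phase 2)
beta > 1 => wear-out (phase 3)
Since beta = 0.33, this is infant mortality (decreasing failure rate)
Phase = 1

1


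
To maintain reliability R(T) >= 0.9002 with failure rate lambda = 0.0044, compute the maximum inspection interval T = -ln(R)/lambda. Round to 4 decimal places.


R_target = 0.9002
lambda = 0.0044
-ln(0.9002) = 0.1051
T = 0.1051 / 0.0044
T = 23.8951

23.8951


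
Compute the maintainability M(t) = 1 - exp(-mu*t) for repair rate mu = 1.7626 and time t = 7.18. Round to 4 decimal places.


mu = 1.7626, t = 7.18
mu * t = 1.7626 * 7.18 = 12.6555
exp(-12.6555) = 0.0
M(t) = 1 - 0.0
M(t) = 1.0

1.0


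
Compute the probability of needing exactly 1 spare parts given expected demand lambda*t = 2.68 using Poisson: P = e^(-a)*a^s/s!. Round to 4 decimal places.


a = 2.68, s = 1
e^(-a) = e^(-2.68) = 0.0686
a^s = 2.68^1 = 2.68
s! = 1
P = 0.0686 * 2.68 / 1
P = 0.1837

0.1837


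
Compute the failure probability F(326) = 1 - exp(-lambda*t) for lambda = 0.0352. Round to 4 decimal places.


lambda = 0.0352, t = 326
lambda * t = 11.4752
exp(-11.4752) = 0.0
F(t) = 1 - 0.0
F(t) = 1.0

1.0


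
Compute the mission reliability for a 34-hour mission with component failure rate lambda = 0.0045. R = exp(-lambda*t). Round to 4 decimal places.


lambda = 0.0045
mission_time = 34
lambda * t = 0.0045 * 34 = 0.153
R = exp(-0.153)
R = 0.8581

0.8581


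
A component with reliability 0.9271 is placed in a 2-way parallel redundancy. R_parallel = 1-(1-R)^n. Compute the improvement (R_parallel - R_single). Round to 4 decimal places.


R_single = 0.9271, n = 2
1 - R_single = 0.0729
(1 - R_single)^n = 0.0729^2 = 0.0053
R_parallel = 1 - 0.0053 = 0.9947
Improvement = 0.9947 - 0.9271
Improvement = 0.0676

0.0676


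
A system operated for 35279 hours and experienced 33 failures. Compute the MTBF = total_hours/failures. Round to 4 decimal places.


total_hours = 35279
failures = 33
MTBF = 35279 / 33
MTBF = 1069.0606

1069.0606


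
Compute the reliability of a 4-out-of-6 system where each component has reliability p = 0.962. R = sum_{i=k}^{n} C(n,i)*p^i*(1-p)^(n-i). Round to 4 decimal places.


k = 4, n = 6, p = 0.962
i=4: C(6,4)=15 * 0.962^4 * 0.038^2 = 0.0186
i=5: C(6,5)=6 * 0.962^5 * 0.038^1 = 0.1878
i=6: C(6,6)=1 * 0.962^6 * 0.038^0 = 0.7926
R = sum of terms = 0.999

0.999


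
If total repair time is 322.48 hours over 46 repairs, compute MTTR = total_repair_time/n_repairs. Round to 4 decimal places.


total_repair_time = 322.48
n_repairs = 46
MTTR = 322.48 / 46
MTTR = 7.0104

7.0104


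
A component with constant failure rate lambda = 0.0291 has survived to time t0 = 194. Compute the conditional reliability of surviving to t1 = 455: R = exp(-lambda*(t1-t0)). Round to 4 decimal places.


lambda = 0.0291
t0 = 194, t1 = 455
t1 - t0 = 261
lambda * (t1-t0) = 0.0291 * 261 = 7.5951
R = exp(-7.5951)
R = 0.0005

0.0005


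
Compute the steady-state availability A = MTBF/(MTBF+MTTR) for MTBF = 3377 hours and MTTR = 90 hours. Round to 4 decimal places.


MTBF = 3377
MTTR = 90
MTBF + MTTR = 3467
A = 3377 / 3467
A = 0.974

0.974


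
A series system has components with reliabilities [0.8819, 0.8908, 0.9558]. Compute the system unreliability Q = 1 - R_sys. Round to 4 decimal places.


Components: [0.8819, 0.8908, 0.9558]
After component 1: product = 0.8819
After component 2: product = 0.7856
After component 3: product = 0.7509
R_sys = 0.7509
Q = 1 - 0.7509 = 0.2491

0.2491


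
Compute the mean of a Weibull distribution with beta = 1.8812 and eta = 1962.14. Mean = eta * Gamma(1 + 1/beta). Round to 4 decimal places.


beta = 1.8812, eta = 1962.14
1/beta = 0.5316
1 + 1/beta = 1.5316
Gamma(1.5316) = 0.8877
Mean = 1962.14 * 0.8877
Mean = 1741.71

1741.71


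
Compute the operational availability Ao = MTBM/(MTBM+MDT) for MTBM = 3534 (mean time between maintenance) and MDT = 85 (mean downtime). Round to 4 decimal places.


MTBM = 3534
MDT = 85
MTBM + MDT = 3619
Ao = 3534 / 3619
Ao = 0.9765

0.9765


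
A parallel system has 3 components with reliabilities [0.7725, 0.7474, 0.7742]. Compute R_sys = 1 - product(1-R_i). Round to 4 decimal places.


Components: [0.7725, 0.7474, 0.7742]
(1 - 0.7725) = 0.2275, running product = 0.2275
(1 - 0.7474) = 0.2526, running product = 0.0575
(1 - 0.7742) = 0.2258, running product = 0.013
Product of (1-R_i) = 0.013
R_sys = 1 - 0.013 = 0.987

0.987


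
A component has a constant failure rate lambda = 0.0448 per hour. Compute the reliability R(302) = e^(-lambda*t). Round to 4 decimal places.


lambda = 0.0448
t = 302
lambda * t = 13.5296
R(t) = e^(-13.5296)
R(t) = 0.0

0.0


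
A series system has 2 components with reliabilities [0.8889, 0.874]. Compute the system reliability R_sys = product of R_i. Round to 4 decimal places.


Components: [0.8889, 0.874]
After component 1 (R=0.8889): product = 0.8889
After component 2 (R=0.874): product = 0.7769
R_sys = 0.7769

0.7769


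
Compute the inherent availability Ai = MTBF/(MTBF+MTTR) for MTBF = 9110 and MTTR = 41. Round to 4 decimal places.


MTBF = 9110
MTTR = 41
MTBF + MTTR = 9151
Ai = 9110 / 9151
Ai = 0.9955

0.9955


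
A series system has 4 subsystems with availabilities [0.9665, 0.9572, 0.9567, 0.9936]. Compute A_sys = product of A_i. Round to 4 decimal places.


Subsystems: [0.9665, 0.9572, 0.9567, 0.9936]
After subsystem 1 (A=0.9665): product = 0.9665
After subsystem 2 (A=0.9572): product = 0.9251
After subsystem 3 (A=0.9567): product = 0.8851
After subsystem 4 (A=0.9936): product = 0.8794
A_sys = 0.8794

0.8794


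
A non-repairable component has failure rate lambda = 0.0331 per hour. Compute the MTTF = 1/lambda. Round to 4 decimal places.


lambda = 0.0331
MTTF = 1 / 0.0331
MTTF = 30.2115

30.2115


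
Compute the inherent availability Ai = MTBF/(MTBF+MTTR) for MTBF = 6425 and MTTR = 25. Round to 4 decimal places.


MTBF = 6425
MTTR = 25
MTBF + MTTR = 6450
Ai = 6425 / 6450
Ai = 0.9961

0.9961


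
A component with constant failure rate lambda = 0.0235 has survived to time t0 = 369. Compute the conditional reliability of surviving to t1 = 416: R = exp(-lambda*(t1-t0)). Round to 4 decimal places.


lambda = 0.0235
t0 = 369, t1 = 416
t1 - t0 = 47
lambda * (t1-t0) = 0.0235 * 47 = 1.1045
R = exp(-1.1045)
R = 0.3314

0.3314


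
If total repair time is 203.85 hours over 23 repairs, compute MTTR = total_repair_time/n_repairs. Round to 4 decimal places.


total_repair_time = 203.85
n_repairs = 23
MTTR = 203.85 / 23
MTTR = 8.863

8.863


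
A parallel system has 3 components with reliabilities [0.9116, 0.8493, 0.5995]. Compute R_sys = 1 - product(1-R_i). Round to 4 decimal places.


Components: [0.9116, 0.8493, 0.5995]
(1 - 0.9116) = 0.0884, running product = 0.0884
(1 - 0.8493) = 0.1507, running product = 0.0133
(1 - 0.5995) = 0.4005, running product = 0.0053
Product of (1-R_i) = 0.0053
R_sys = 1 - 0.0053 = 0.9947

0.9947


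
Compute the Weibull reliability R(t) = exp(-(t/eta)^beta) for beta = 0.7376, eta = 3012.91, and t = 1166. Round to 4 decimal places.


beta = 0.7376, eta = 3012.91, t = 1166
t/eta = 1166 / 3012.91 = 0.387
(t/eta)^beta = 0.387^0.7376 = 0.4965
R(t) = exp(-0.4965)
R(t) = 0.6087

0.6087


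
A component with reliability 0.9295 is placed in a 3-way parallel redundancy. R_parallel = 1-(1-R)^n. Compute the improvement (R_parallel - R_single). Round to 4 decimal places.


R_single = 0.9295, n = 3
1 - R_single = 0.0705
(1 - R_single)^n = 0.0705^3 = 0.0004
R_parallel = 1 - 0.0004 = 0.9996
Improvement = 0.9996 - 0.9295
Improvement = 0.0701

0.0701


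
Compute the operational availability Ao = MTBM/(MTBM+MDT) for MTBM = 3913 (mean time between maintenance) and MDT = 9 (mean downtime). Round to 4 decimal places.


MTBM = 3913
MDT = 9
MTBM + MDT = 3922
Ao = 3913 / 3922
Ao = 0.9977

0.9977


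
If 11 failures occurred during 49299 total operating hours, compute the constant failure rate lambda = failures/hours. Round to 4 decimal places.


failures = 11
total_hours = 49299
lambda = 11 / 49299
lambda = 0.0002

0.0002


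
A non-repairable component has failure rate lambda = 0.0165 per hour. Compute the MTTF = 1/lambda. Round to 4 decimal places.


lambda = 0.0165
MTTF = 1 / 0.0165
MTTF = 60.6061

60.6061


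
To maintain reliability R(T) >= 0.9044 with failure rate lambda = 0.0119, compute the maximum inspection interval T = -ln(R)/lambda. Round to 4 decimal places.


R_target = 0.9044
lambda = 0.0119
-ln(0.9044) = 0.1005
T = 0.1005 / 0.0119
T = 8.444

8.444


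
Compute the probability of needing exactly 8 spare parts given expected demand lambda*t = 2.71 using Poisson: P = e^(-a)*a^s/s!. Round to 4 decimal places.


a = 2.71, s = 8
e^(-a) = e^(-2.71) = 0.0665
a^s = 2.71^8 = 2909.071
s! = 40320
P = 0.0665 * 2909.071 / 40320
P = 0.0048

0.0048


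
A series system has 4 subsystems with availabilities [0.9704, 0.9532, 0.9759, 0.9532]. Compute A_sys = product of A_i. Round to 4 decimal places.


Subsystems: [0.9704, 0.9532, 0.9759, 0.9532]
After subsystem 1 (A=0.9704): product = 0.9704
After subsystem 2 (A=0.9532): product = 0.925
After subsystem 3 (A=0.9759): product = 0.9027
After subsystem 4 (A=0.9532): product = 0.8604
A_sys = 0.8604

0.8604


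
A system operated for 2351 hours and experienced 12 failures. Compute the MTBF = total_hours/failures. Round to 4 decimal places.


total_hours = 2351
failures = 12
MTBF = 2351 / 12
MTBF = 195.9167

195.9167


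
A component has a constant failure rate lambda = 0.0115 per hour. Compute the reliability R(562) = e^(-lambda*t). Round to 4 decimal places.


lambda = 0.0115
t = 562
lambda * t = 6.463
R(t) = e^(-6.463)
R(t) = 0.0016

0.0016


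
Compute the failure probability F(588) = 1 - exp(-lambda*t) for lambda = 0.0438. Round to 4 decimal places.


lambda = 0.0438, t = 588
lambda * t = 25.7544
exp(-25.7544) = 0.0
F(t) = 1 - 0.0
F(t) = 1.0

1.0


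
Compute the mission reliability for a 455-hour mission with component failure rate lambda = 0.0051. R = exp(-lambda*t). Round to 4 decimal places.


lambda = 0.0051
mission_time = 455
lambda * t = 0.0051 * 455 = 2.3205
R = exp(-2.3205)
R = 0.0982

0.0982


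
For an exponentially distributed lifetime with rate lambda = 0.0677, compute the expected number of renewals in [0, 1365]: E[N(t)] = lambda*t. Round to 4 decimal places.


lambda = 0.0677
t = 1365
E[N(t)] = lambda * t
E[N(t)] = 0.0677 * 1365
E[N(t)] = 92.4105

92.4105


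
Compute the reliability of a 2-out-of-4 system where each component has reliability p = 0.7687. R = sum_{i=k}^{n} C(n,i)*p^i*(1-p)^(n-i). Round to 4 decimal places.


k = 2, n = 4, p = 0.7687
i=2: C(4,2)=6 * 0.7687^2 * 0.2313^2 = 0.1897
i=3: C(4,3)=4 * 0.7687^3 * 0.2313^1 = 0.4202
i=4: C(4,4)=1 * 0.7687^4 * 0.2313^0 = 0.3492
R = sum of terms = 0.9591

0.9591


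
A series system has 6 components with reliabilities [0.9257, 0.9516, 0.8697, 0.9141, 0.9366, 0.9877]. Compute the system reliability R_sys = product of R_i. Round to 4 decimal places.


Components: [0.9257, 0.9516, 0.8697, 0.9141, 0.9366, 0.9877]
After component 1 (R=0.9257): product = 0.9257
After component 2 (R=0.9516): product = 0.8809
After component 3 (R=0.8697): product = 0.7661
After component 4 (R=0.9141): product = 0.7003
After component 5 (R=0.9366): product = 0.6559
After component 6 (R=0.9877): product = 0.6478
R_sys = 0.6478

0.6478


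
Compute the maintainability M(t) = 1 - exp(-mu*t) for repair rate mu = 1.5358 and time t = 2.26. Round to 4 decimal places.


mu = 1.5358, t = 2.26
mu * t = 1.5358 * 2.26 = 3.4709
exp(-3.4709) = 0.0311
M(t) = 1 - 0.0311
M(t) = 0.9689

0.9689


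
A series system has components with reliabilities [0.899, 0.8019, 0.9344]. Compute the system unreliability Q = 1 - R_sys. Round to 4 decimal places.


Components: [0.899, 0.8019, 0.9344]
After component 1: product = 0.899
After component 2: product = 0.7209
After component 3: product = 0.6736
R_sys = 0.6736
Q = 1 - 0.6736 = 0.3264

0.3264


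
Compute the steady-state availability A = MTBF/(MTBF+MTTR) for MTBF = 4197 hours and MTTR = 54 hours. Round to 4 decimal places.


MTBF = 4197
MTTR = 54
MTBF + MTTR = 4251
A = 4197 / 4251
A = 0.9873

0.9873


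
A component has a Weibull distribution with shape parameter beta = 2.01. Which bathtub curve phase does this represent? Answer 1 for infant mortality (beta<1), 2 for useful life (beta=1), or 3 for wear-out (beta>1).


beta = 2.01
Compare beta to 1:
beta < 1 => infant mortality (phase 1)
beta = 1 => useful life (phase 2)
beta > 1 => wear-out (phase 3)
Since beta = 2.01, this is wear-out (increasing failure rate)
Phase = 3

3


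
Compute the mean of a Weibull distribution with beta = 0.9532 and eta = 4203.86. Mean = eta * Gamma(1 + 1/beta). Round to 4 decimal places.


beta = 0.9532, eta = 4203.86
1/beta = 1.0491
1 + 1/beta = 2.0491
Gamma(2.0491) = 1.0218
Mean = 4203.86 * 1.0218
Mean = 4295.3387

4295.3387


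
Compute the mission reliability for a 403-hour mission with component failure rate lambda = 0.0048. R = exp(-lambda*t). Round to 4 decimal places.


lambda = 0.0048
mission_time = 403
lambda * t = 0.0048 * 403 = 1.9344
R = exp(-1.9344)
R = 0.1445

0.1445


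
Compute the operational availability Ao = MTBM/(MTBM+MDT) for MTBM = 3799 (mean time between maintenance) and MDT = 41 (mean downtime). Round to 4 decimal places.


MTBM = 3799
MDT = 41
MTBM + MDT = 3840
Ao = 3799 / 3840
Ao = 0.9893

0.9893


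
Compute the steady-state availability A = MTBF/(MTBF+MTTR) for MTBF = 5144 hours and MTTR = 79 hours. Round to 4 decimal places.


MTBF = 5144
MTTR = 79
MTBF + MTTR = 5223
A = 5144 / 5223
A = 0.9849

0.9849


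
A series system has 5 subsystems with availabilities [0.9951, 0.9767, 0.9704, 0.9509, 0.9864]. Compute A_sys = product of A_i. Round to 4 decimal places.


Subsystems: [0.9951, 0.9767, 0.9704, 0.9509, 0.9864]
After subsystem 1 (A=0.9951): product = 0.9951
After subsystem 2 (A=0.9767): product = 0.9719
After subsystem 3 (A=0.9704): product = 0.9431
After subsystem 4 (A=0.9509): product = 0.8968
After subsystem 5 (A=0.9864): product = 0.8846
A_sys = 0.8846

0.8846


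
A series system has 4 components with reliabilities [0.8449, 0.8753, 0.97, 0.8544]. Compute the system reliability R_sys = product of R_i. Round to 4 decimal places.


Components: [0.8449, 0.8753, 0.97, 0.8544]
After component 1 (R=0.8449): product = 0.8449
After component 2 (R=0.8753): product = 0.7395
After component 3 (R=0.97): product = 0.7174
After component 4 (R=0.8544): product = 0.6129
R_sys = 0.6129

0.6129


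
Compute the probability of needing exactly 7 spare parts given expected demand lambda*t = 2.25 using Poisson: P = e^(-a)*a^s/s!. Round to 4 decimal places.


a = 2.25, s = 7
e^(-a) = e^(-2.25) = 0.1054
a^s = 2.25^7 = 291.9293
s! = 5040
P = 0.1054 * 291.9293 / 5040
P = 0.0061

0.0061


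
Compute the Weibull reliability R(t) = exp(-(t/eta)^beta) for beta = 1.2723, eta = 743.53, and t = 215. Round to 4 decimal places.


beta = 1.2723, eta = 743.53, t = 215
t/eta = 215 / 743.53 = 0.2892
(t/eta)^beta = 0.2892^1.2723 = 0.2063
R(t) = exp(-0.2063)
R(t) = 0.8136

0.8136


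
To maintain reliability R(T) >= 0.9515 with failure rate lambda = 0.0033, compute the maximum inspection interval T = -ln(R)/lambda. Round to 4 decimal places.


R_target = 0.9515
lambda = 0.0033
-ln(0.9515) = 0.0497
T = 0.0497 / 0.0033
T = 15.0653

15.0653


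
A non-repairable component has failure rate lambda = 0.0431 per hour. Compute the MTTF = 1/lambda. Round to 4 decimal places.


lambda = 0.0431
MTTF = 1 / 0.0431
MTTF = 23.2019

23.2019


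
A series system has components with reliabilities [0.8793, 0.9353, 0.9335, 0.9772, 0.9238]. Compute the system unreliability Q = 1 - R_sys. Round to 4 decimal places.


Components: [0.8793, 0.9353, 0.9335, 0.9772, 0.9238]
After component 1: product = 0.8793
After component 2: product = 0.8224
After component 3: product = 0.7677
After component 4: product = 0.7502
After component 5: product = 0.693
R_sys = 0.693
Q = 1 - 0.693 = 0.307

0.307


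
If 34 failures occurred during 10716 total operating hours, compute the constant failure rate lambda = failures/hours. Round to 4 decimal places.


failures = 34
total_hours = 10716
lambda = 34 / 10716
lambda = 0.0032

0.0032


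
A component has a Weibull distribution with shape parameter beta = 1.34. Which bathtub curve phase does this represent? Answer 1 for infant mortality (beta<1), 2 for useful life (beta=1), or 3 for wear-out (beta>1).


beta = 1.34
Compare beta to 1:
beta < 1 => infant mortality (phase 1)
beta = 1 => useful life (phase 2)
beta > 1 => wear-out (phase 3)
Since beta = 1.34, this is wear-out (increasing failure rate)
Phase = 3

3


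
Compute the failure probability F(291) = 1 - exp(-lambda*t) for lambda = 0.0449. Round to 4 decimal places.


lambda = 0.0449, t = 291
lambda * t = 13.0659
exp(-13.0659) = 0.0
F(t) = 1 - 0.0
F(t) = 1.0

1.0


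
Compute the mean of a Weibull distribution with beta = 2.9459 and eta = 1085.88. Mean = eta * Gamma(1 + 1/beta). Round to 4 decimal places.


beta = 2.9459, eta = 1085.88
1/beta = 0.3395
1 + 1/beta = 1.3395
Gamma(1.3395) = 0.8923
Mean = 1085.88 * 0.8923
Mean = 968.905

968.905


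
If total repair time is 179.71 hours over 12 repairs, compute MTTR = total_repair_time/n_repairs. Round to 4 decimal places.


total_repair_time = 179.71
n_repairs = 12
MTTR = 179.71 / 12
MTTR = 14.9758

14.9758


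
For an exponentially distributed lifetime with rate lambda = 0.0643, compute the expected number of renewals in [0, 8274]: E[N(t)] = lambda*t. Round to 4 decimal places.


lambda = 0.0643
t = 8274
E[N(t)] = lambda * t
E[N(t)] = 0.0643 * 8274
E[N(t)] = 532.0182

532.0182


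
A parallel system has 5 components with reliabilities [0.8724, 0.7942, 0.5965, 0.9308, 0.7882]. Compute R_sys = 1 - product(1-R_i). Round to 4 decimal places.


Components: [0.8724, 0.7942, 0.5965, 0.9308, 0.7882]
(1 - 0.8724) = 0.1276, running product = 0.1276
(1 - 0.7942) = 0.2058, running product = 0.0263
(1 - 0.5965) = 0.4035, running product = 0.0106
(1 - 0.9308) = 0.0692, running product = 0.0007
(1 - 0.7882) = 0.2118, running product = 0.0002
Product of (1-R_i) = 0.0002
R_sys = 1 - 0.0002 = 0.9998

0.9998


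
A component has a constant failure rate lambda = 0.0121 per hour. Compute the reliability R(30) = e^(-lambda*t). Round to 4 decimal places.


lambda = 0.0121
t = 30
lambda * t = 0.363
R(t) = e^(-0.363)
R(t) = 0.6956

0.6956


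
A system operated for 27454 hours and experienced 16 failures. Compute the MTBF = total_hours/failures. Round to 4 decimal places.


total_hours = 27454
failures = 16
MTBF = 27454 / 16
MTBF = 1715.875

1715.875


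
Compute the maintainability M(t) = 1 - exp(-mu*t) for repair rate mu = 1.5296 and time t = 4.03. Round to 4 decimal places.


mu = 1.5296, t = 4.03
mu * t = 1.5296 * 4.03 = 6.1643
exp(-6.1643) = 0.0021
M(t) = 1 - 0.0021
M(t) = 0.9979

0.9979


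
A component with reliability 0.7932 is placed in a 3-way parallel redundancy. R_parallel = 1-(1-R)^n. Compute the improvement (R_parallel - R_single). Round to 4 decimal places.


R_single = 0.7932, n = 3
1 - R_single = 0.2068
(1 - R_single)^n = 0.2068^3 = 0.0088
R_parallel = 1 - 0.0088 = 0.9912
Improvement = 0.9912 - 0.7932
Improvement = 0.198

0.198


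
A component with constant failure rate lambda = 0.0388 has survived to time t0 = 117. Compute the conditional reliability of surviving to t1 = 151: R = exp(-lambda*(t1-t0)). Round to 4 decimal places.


lambda = 0.0388
t0 = 117, t1 = 151
t1 - t0 = 34
lambda * (t1-t0) = 0.0388 * 34 = 1.3192
R = exp(-1.3192)
R = 0.2673

0.2673


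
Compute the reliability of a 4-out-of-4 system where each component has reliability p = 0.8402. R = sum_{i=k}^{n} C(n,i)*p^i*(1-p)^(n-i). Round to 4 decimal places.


k = 4, n = 4, p = 0.8402
i=4: C(4,4)=1 * 0.8402^4 * 0.1598^0 = 0.4983
R = sum of terms = 0.4983

0.4983


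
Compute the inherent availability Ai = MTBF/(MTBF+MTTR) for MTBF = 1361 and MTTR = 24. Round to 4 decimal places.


MTBF = 1361
MTTR = 24
MTBF + MTTR = 1385
Ai = 1361 / 1385
Ai = 0.9827

0.9827


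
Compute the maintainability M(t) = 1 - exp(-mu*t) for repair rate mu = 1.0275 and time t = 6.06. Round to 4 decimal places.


mu = 1.0275, t = 6.06
mu * t = 1.0275 * 6.06 = 6.2267
exp(-6.2267) = 0.002
M(t) = 1 - 0.002
M(t) = 0.998

0.998
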